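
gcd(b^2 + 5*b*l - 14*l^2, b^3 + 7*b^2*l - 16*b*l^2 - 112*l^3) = b + 7*l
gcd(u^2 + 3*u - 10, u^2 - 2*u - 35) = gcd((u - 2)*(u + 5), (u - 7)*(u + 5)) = u + 5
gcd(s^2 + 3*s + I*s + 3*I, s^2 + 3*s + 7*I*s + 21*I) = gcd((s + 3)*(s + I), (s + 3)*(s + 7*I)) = s + 3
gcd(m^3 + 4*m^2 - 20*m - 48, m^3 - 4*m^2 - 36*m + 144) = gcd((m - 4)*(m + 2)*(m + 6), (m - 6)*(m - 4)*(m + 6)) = m^2 + 2*m - 24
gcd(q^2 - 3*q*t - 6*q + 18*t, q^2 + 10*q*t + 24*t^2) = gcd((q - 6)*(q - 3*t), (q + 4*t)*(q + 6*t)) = 1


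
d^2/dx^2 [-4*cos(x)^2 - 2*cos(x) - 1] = 2*cos(x) + 8*cos(2*x)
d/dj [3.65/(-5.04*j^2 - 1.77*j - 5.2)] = (36.792*j + 6.4605)/(5.04*j^2 + 1.77*j + 5.2)^2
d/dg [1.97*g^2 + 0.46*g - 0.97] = 3.94*g + 0.46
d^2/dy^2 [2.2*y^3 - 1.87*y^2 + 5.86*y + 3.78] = 13.2*y - 3.74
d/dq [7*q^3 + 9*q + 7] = 21*q^2 + 9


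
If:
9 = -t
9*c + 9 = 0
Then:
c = -1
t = -9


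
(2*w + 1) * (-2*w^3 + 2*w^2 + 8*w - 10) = -4*w^4 + 2*w^3 + 18*w^2 - 12*w - 10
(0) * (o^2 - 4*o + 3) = 0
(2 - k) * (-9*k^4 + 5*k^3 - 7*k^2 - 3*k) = 9*k^5 - 23*k^4 + 17*k^3 - 11*k^2 - 6*k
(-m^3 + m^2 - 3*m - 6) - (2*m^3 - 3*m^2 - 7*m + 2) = -3*m^3 + 4*m^2 + 4*m - 8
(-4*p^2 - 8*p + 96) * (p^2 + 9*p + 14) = -4*p^4 - 44*p^3 - 32*p^2 + 752*p + 1344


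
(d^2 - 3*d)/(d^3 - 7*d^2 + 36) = d/(d^2 - 4*d - 12)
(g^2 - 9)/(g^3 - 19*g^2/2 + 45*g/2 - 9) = 2*(g + 3)/(2*g^2 - 13*g + 6)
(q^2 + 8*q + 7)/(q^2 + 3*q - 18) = (q^2 + 8*q + 7)/(q^2 + 3*q - 18)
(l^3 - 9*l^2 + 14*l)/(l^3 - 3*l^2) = (l^2 - 9*l + 14)/(l*(l - 3))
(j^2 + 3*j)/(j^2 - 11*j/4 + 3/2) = 4*j*(j + 3)/(4*j^2 - 11*j + 6)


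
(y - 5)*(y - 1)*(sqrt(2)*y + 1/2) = sqrt(2)*y^3 - 6*sqrt(2)*y^2 + y^2/2 - 3*y + 5*sqrt(2)*y + 5/2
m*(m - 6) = m^2 - 6*m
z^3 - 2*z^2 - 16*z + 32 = (z - 4)*(z - 2)*(z + 4)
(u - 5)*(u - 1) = u^2 - 6*u + 5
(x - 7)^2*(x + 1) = x^3 - 13*x^2 + 35*x + 49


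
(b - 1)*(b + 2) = b^2 + b - 2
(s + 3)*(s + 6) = s^2 + 9*s + 18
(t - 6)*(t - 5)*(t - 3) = t^3 - 14*t^2 + 63*t - 90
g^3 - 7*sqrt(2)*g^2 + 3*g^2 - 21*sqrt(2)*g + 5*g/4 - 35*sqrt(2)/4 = (g + 1/2)*(g + 5/2)*(g - 7*sqrt(2))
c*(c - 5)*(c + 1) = c^3 - 4*c^2 - 5*c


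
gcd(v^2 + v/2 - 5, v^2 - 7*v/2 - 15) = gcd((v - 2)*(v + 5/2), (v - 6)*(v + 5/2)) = v + 5/2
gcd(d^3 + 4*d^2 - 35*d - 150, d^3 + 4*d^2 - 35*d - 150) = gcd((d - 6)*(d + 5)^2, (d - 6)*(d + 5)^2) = d^3 + 4*d^2 - 35*d - 150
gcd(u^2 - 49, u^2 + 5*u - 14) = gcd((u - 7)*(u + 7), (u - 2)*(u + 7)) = u + 7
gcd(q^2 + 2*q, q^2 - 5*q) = q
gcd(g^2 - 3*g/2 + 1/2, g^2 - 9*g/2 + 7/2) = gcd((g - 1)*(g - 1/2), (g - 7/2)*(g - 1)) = g - 1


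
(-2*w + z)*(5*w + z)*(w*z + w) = -10*w^3*z - 10*w^3 + 3*w^2*z^2 + 3*w^2*z + w*z^3 + w*z^2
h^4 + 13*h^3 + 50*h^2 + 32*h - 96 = (h - 1)*(h + 4)^2*(h + 6)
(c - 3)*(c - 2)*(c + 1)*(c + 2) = c^4 - 2*c^3 - 7*c^2 + 8*c + 12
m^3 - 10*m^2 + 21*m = m*(m - 7)*(m - 3)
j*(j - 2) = j^2 - 2*j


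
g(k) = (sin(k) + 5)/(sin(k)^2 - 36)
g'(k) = -2*(sin(k) + 5)*sin(k)*cos(k)/(sin(k)^2 - 36)^2 + cos(k)/(sin(k)^2 - 36) = (-10*sin(k) + cos(k)^2 - 37)*cos(k)/(sin(k)^2 - 36)^2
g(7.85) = -0.17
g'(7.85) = -0.00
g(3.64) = -0.13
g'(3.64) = 0.02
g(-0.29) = -0.13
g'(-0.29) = -0.02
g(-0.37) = -0.13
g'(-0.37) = -0.02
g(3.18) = -0.14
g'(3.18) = 0.03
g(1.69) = -0.17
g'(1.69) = 0.00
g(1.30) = -0.17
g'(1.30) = -0.01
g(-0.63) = -0.12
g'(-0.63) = -0.02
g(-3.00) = -0.14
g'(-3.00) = 0.03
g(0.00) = -0.14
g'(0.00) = -0.03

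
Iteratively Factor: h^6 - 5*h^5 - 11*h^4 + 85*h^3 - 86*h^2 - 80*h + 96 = (h - 1)*(h^5 - 4*h^4 - 15*h^3 + 70*h^2 - 16*h - 96) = (h - 3)*(h - 1)*(h^4 - h^3 - 18*h^2 + 16*h + 32) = (h - 3)*(h - 1)*(h + 4)*(h^3 - 5*h^2 + 2*h + 8) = (h - 4)*(h - 3)*(h - 1)*(h + 4)*(h^2 - h - 2) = (h - 4)*(h - 3)*(h - 1)*(h + 1)*(h + 4)*(h - 2)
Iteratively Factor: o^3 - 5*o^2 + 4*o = (o - 1)*(o^2 - 4*o) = o*(o - 1)*(o - 4)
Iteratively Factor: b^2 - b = (b - 1)*(b)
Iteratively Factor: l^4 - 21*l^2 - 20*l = (l)*(l^3 - 21*l - 20) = l*(l + 1)*(l^2 - l - 20) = l*(l - 5)*(l + 1)*(l + 4)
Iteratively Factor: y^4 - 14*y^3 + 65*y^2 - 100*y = (y - 4)*(y^3 - 10*y^2 + 25*y) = y*(y - 4)*(y^2 - 10*y + 25) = y*(y - 5)*(y - 4)*(y - 5)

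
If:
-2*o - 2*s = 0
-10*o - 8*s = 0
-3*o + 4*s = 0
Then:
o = 0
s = 0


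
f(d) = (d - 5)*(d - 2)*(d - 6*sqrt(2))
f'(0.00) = 69.40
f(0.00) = -84.85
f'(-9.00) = 591.13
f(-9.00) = -2692.73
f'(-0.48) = 84.95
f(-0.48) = -121.84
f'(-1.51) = 123.00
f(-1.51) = -228.39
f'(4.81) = -10.16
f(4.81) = 1.96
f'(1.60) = 27.52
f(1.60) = -9.36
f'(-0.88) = 98.97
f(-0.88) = -158.60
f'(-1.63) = 127.85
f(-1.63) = -243.44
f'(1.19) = 36.79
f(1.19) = -22.51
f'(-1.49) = 122.20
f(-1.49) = -225.94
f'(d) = (d - 5)*(d - 2) + (d - 5)*(d - 6*sqrt(2)) + (d - 2)*(d - 6*sqrt(2)) = 3*d^2 - 12*sqrt(2)*d - 14*d + 10 + 42*sqrt(2)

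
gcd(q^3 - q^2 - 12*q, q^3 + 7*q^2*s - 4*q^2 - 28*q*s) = q^2 - 4*q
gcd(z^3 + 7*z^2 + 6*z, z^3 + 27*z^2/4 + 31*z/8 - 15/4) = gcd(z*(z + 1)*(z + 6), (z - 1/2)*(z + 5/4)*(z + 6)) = z + 6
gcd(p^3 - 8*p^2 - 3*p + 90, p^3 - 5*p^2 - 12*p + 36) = p^2 - 3*p - 18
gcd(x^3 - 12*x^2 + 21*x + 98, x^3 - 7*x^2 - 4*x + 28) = x^2 - 5*x - 14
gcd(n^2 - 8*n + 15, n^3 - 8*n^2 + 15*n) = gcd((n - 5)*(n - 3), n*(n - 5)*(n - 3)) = n^2 - 8*n + 15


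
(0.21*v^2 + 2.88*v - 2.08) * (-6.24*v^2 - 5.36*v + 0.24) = -1.3104*v^4 - 19.0968*v^3 - 2.4072*v^2 + 11.84*v - 0.4992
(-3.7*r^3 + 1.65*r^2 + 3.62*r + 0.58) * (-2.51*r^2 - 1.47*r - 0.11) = 9.287*r^5 + 1.2975*r^4 - 11.1047*r^3 - 6.9587*r^2 - 1.2508*r - 0.0638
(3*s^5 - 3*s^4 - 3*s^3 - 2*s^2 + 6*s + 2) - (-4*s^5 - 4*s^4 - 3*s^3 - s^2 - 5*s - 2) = 7*s^5 + s^4 - s^2 + 11*s + 4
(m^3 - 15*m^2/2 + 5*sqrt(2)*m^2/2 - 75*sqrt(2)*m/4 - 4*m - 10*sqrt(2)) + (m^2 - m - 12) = m^3 - 13*m^2/2 + 5*sqrt(2)*m^2/2 - 75*sqrt(2)*m/4 - 5*m - 10*sqrt(2) - 12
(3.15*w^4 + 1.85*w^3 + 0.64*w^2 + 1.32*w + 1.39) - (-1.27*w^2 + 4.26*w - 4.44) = 3.15*w^4 + 1.85*w^3 + 1.91*w^2 - 2.94*w + 5.83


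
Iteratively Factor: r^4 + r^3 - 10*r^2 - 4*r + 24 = (r + 3)*(r^3 - 2*r^2 - 4*r + 8) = (r - 2)*(r + 3)*(r^2 - 4) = (r - 2)*(r + 2)*(r + 3)*(r - 2)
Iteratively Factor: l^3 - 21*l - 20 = (l - 5)*(l^2 + 5*l + 4) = (l - 5)*(l + 1)*(l + 4)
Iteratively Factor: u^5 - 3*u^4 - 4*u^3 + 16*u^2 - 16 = (u + 2)*(u^4 - 5*u^3 + 6*u^2 + 4*u - 8) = (u - 2)*(u + 2)*(u^3 - 3*u^2 + 4) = (u - 2)^2*(u + 2)*(u^2 - u - 2) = (u - 2)^3*(u + 2)*(u + 1)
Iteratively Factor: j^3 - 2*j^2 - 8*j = (j + 2)*(j^2 - 4*j) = (j - 4)*(j + 2)*(j)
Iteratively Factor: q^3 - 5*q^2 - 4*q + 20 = (q - 5)*(q^2 - 4) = (q - 5)*(q + 2)*(q - 2)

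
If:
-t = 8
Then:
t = -8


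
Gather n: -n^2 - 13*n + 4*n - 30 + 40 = -n^2 - 9*n + 10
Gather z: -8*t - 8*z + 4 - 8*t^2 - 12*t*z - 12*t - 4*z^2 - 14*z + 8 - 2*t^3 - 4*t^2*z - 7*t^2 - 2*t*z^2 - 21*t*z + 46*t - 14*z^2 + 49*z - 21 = -2*t^3 - 15*t^2 + 26*t + z^2*(-2*t - 18) + z*(-4*t^2 - 33*t + 27) - 9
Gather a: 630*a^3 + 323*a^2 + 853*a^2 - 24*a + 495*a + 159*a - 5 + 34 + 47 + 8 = 630*a^3 + 1176*a^2 + 630*a + 84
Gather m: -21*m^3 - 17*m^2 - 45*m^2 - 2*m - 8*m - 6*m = -21*m^3 - 62*m^2 - 16*m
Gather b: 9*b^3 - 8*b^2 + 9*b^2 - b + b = 9*b^3 + b^2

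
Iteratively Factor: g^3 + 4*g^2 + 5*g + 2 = (g + 1)*(g^2 + 3*g + 2) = (g + 1)^2*(g + 2)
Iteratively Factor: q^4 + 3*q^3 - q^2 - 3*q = (q + 1)*(q^3 + 2*q^2 - 3*q) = q*(q + 1)*(q^2 + 2*q - 3) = q*(q + 1)*(q + 3)*(q - 1)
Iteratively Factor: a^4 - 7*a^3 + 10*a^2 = (a - 5)*(a^3 - 2*a^2) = a*(a - 5)*(a^2 - 2*a) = a*(a - 5)*(a - 2)*(a)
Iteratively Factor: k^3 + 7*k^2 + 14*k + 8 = (k + 2)*(k^2 + 5*k + 4) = (k + 2)*(k + 4)*(k + 1)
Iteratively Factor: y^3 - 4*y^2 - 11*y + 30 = (y + 3)*(y^2 - 7*y + 10) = (y - 5)*(y + 3)*(y - 2)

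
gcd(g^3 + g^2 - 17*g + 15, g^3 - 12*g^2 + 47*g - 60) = g - 3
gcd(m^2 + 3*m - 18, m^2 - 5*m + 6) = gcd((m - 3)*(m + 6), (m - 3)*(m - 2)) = m - 3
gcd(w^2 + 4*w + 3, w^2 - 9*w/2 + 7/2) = 1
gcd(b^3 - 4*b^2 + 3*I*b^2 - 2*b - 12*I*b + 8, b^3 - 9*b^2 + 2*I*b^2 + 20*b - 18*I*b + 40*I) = b^2 + b*(-4 + 2*I) - 8*I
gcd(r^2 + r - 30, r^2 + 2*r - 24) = r + 6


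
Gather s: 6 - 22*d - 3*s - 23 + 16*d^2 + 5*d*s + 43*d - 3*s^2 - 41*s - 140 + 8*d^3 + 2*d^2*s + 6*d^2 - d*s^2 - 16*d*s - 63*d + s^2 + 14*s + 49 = 8*d^3 + 22*d^2 - 42*d + s^2*(-d - 2) + s*(2*d^2 - 11*d - 30) - 108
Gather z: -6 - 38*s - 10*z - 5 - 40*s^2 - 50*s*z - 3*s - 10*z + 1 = -40*s^2 - 41*s + z*(-50*s - 20) - 10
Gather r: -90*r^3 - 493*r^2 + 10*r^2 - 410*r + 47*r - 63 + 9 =-90*r^3 - 483*r^2 - 363*r - 54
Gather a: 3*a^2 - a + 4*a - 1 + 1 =3*a^2 + 3*a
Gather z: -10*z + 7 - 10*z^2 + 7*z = -10*z^2 - 3*z + 7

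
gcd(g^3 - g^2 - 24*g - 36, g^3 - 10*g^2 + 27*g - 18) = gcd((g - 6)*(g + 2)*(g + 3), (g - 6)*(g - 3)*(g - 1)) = g - 6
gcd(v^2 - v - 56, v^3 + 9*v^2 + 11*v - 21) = v + 7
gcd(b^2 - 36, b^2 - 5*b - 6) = b - 6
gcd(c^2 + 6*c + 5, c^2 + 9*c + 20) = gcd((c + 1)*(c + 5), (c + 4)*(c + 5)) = c + 5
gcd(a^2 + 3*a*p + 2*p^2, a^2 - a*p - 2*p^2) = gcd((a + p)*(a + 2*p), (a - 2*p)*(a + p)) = a + p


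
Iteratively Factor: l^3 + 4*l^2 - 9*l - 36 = (l + 4)*(l^2 - 9) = (l - 3)*(l + 4)*(l + 3)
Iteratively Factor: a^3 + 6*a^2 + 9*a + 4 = (a + 4)*(a^2 + 2*a + 1) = (a + 1)*(a + 4)*(a + 1)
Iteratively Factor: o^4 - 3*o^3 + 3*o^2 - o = (o)*(o^3 - 3*o^2 + 3*o - 1) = o*(o - 1)*(o^2 - 2*o + 1) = o*(o - 1)^2*(o - 1)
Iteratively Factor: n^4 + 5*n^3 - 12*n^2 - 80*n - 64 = (n - 4)*(n^3 + 9*n^2 + 24*n + 16) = (n - 4)*(n + 1)*(n^2 + 8*n + 16) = (n - 4)*(n + 1)*(n + 4)*(n + 4)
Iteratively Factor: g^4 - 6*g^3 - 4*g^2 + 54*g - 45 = (g + 3)*(g^3 - 9*g^2 + 23*g - 15) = (g - 5)*(g + 3)*(g^2 - 4*g + 3) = (g - 5)*(g - 1)*(g + 3)*(g - 3)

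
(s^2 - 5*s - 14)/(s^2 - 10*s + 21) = (s + 2)/(s - 3)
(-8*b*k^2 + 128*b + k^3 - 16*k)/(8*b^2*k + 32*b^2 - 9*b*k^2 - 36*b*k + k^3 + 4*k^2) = (4 - k)/(b - k)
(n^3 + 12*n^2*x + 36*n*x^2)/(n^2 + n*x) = (n^2 + 12*n*x + 36*x^2)/(n + x)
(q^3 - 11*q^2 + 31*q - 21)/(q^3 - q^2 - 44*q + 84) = (q^3 - 11*q^2 + 31*q - 21)/(q^3 - q^2 - 44*q + 84)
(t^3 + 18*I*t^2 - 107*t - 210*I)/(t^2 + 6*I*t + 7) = (t^2 + 11*I*t - 30)/(t - I)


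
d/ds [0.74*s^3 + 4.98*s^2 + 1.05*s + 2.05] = 2.22*s^2 + 9.96*s + 1.05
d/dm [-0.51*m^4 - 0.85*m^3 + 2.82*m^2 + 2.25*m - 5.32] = -2.04*m^3 - 2.55*m^2 + 5.64*m + 2.25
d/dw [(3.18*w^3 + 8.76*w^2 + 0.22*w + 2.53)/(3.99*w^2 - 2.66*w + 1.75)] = (12.6882*w^4 - 16.9176*w^3 - 7.4844*w^2 + 10.4706*w + 7.1148)/(15.9201*w^4 - 21.2268*w^3 + 21.0406*w^2 - 9.31*w + 3.0625)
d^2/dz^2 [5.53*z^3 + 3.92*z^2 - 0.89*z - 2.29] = 33.18*z + 7.84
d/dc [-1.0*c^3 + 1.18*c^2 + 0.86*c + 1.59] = -3.0*c^2 + 2.36*c + 0.86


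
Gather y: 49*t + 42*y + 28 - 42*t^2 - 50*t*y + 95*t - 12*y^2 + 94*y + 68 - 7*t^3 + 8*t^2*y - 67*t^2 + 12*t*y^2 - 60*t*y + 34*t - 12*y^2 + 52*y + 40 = -7*t^3 - 109*t^2 + 178*t + y^2*(12*t - 24) + y*(8*t^2 - 110*t + 188) + 136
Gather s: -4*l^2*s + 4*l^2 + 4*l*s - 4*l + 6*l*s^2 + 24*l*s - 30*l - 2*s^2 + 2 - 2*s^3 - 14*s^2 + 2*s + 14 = 4*l^2 - 34*l - 2*s^3 + s^2*(6*l - 16) + s*(-4*l^2 + 28*l + 2) + 16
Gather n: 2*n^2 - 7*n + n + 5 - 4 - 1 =2*n^2 - 6*n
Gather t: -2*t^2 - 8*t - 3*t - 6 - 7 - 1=-2*t^2 - 11*t - 14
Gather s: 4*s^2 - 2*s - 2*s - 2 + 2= 4*s^2 - 4*s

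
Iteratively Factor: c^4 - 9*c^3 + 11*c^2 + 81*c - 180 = (c - 3)*(c^3 - 6*c^2 - 7*c + 60) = (c - 4)*(c - 3)*(c^2 - 2*c - 15) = (c - 5)*(c - 4)*(c - 3)*(c + 3)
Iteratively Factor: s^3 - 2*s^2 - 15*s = (s + 3)*(s^2 - 5*s) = (s - 5)*(s + 3)*(s)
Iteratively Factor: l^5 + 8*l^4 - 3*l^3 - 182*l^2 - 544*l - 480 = (l + 4)*(l^4 + 4*l^3 - 19*l^2 - 106*l - 120) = (l + 4)^2*(l^3 - 19*l - 30) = (l - 5)*(l + 4)^2*(l^2 + 5*l + 6) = (l - 5)*(l + 2)*(l + 4)^2*(l + 3)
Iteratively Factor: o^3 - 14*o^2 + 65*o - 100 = (o - 5)*(o^2 - 9*o + 20) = (o - 5)*(o - 4)*(o - 5)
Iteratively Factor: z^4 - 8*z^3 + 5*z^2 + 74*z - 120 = (z + 3)*(z^3 - 11*z^2 + 38*z - 40) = (z - 4)*(z + 3)*(z^2 - 7*z + 10) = (z - 4)*(z - 2)*(z + 3)*(z - 5)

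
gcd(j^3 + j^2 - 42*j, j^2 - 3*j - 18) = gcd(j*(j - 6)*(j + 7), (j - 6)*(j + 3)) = j - 6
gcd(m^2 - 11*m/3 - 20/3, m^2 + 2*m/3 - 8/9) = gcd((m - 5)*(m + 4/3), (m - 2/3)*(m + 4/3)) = m + 4/3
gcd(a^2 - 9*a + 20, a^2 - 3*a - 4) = a - 4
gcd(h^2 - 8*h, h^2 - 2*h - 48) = h - 8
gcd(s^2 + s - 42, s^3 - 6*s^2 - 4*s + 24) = s - 6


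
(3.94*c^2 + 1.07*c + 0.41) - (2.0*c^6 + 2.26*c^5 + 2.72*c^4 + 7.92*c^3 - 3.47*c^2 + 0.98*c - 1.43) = -2.0*c^6 - 2.26*c^5 - 2.72*c^4 - 7.92*c^3 + 7.41*c^2 + 0.0900000000000001*c + 1.84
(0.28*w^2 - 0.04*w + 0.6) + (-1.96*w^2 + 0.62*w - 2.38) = -1.68*w^2 + 0.58*w - 1.78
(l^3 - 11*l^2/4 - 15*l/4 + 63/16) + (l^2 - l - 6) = l^3 - 7*l^2/4 - 19*l/4 - 33/16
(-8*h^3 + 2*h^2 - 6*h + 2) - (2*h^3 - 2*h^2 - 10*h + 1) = -10*h^3 + 4*h^2 + 4*h + 1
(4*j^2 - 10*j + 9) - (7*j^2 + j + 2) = -3*j^2 - 11*j + 7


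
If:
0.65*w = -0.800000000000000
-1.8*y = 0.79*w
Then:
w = -1.23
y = 0.54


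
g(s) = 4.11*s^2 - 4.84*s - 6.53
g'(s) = 8.22*s - 4.84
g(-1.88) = 17.10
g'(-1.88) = -20.29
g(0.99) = -7.29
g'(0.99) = 3.30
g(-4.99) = 119.96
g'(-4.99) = -45.86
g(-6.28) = 185.96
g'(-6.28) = -56.46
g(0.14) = -7.13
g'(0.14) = -3.69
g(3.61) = 29.56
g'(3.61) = 24.83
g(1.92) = -0.67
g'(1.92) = 10.94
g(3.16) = 19.22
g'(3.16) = 21.14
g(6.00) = 112.39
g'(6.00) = 44.48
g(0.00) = -6.53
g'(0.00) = -4.84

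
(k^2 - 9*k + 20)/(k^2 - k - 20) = (k - 4)/(k + 4)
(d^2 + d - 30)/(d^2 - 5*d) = (d + 6)/d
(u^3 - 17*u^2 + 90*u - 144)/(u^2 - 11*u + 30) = (u^2 - 11*u + 24)/(u - 5)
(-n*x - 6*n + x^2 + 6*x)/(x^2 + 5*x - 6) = (-n + x)/(x - 1)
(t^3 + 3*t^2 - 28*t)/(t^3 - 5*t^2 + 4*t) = (t + 7)/(t - 1)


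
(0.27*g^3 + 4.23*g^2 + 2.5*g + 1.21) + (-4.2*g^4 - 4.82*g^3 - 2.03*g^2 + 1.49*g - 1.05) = -4.2*g^4 - 4.55*g^3 + 2.2*g^2 + 3.99*g + 0.16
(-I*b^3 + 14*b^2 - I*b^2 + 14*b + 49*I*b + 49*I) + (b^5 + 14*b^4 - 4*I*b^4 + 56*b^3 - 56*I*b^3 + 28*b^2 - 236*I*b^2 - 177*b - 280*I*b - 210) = b^5 + 14*b^4 - 4*I*b^4 + 56*b^3 - 57*I*b^3 + 42*b^2 - 237*I*b^2 - 163*b - 231*I*b - 210 + 49*I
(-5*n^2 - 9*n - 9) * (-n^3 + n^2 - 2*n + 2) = 5*n^5 + 4*n^4 + 10*n^3 - n^2 - 18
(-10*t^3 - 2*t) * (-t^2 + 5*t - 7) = 10*t^5 - 50*t^4 + 72*t^3 - 10*t^2 + 14*t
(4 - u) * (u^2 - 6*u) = -u^3 + 10*u^2 - 24*u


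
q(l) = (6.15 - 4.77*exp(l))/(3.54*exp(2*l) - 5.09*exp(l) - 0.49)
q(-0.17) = -0.94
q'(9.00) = 0.00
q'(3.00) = 0.07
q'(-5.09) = 0.76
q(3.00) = -0.07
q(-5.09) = -11.74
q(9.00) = 0.00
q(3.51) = -0.04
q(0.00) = -0.68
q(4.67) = -0.01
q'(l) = (6.15 - 4.77*exp(l))*(-7.08*exp(2*l) + 5.09*exp(l))/(3.54*exp(2*l) - 5.09*exp(l) - 0.49)^2 - 4.77*exp(l)/(3.54*exp(2*l) - 5.09*exp(l) - 0.49)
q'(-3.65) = 2.20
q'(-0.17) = 1.47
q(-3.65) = -9.72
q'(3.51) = 0.04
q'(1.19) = 0.54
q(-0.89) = -2.11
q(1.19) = -0.45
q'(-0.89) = 1.94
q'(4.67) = 0.01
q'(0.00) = 1.68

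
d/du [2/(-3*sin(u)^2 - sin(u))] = 2*(6/tan(u) + cos(u)/sin(u)^2)/(3*sin(u) + 1)^2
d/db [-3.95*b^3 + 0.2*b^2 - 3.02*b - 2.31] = -11.85*b^2 + 0.4*b - 3.02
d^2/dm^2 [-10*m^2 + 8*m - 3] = -20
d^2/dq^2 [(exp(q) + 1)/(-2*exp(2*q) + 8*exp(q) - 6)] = (-exp(4*q) - 8*exp(3*q) + 30*exp(2*q) - 16*exp(q) - 21)*exp(q)/(2*(exp(6*q) - 12*exp(5*q) + 57*exp(4*q) - 136*exp(3*q) + 171*exp(2*q) - 108*exp(q) + 27))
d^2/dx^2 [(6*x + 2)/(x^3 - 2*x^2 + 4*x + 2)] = 4*((3*x + 1)*(3*x^2 - 4*x + 4)^2 + (-9*x^2 + 12*x - (3*x - 2)*(3*x + 1) - 12)*(x^3 - 2*x^2 + 4*x + 2))/(x^3 - 2*x^2 + 4*x + 2)^3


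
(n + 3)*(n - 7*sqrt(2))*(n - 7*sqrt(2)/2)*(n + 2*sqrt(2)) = n^4 - 17*sqrt(2)*n^3/2 + 3*n^3 - 51*sqrt(2)*n^2/2 + 7*n^2 + 21*n + 98*sqrt(2)*n + 294*sqrt(2)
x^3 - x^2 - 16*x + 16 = (x - 4)*(x - 1)*(x + 4)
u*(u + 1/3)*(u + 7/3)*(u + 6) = u^4 + 26*u^3/3 + 151*u^2/9 + 14*u/3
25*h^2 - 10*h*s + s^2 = (-5*h + s)^2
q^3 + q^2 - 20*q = q*(q - 4)*(q + 5)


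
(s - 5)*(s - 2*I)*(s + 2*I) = s^3 - 5*s^2 + 4*s - 20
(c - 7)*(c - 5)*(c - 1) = c^3 - 13*c^2 + 47*c - 35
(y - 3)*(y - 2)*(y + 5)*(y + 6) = y^4 + 6*y^3 - 19*y^2 - 84*y + 180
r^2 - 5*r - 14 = (r - 7)*(r + 2)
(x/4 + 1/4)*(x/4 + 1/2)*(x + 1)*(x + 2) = x^4/16 + 3*x^3/8 + 13*x^2/16 + 3*x/4 + 1/4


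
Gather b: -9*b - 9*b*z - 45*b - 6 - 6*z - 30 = b*(-9*z - 54) - 6*z - 36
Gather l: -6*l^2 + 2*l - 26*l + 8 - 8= -6*l^2 - 24*l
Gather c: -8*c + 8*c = 0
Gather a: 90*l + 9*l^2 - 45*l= 9*l^2 + 45*l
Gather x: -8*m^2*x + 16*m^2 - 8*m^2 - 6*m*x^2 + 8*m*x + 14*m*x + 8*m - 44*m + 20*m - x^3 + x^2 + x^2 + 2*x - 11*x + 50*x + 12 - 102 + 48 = 8*m^2 - 16*m - x^3 + x^2*(2 - 6*m) + x*(-8*m^2 + 22*m + 41) - 42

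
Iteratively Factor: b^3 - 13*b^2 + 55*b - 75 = (b - 5)*(b^2 - 8*b + 15) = (b - 5)*(b - 3)*(b - 5)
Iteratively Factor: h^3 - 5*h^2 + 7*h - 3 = (h - 1)*(h^2 - 4*h + 3) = (h - 3)*(h - 1)*(h - 1)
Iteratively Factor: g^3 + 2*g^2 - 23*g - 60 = (g - 5)*(g^2 + 7*g + 12) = (g - 5)*(g + 3)*(g + 4)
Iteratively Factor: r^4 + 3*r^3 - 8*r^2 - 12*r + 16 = (r - 2)*(r^3 + 5*r^2 + 2*r - 8) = (r - 2)*(r - 1)*(r^2 + 6*r + 8) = (r - 2)*(r - 1)*(r + 4)*(r + 2)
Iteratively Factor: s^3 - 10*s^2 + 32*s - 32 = (s - 2)*(s^2 - 8*s + 16) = (s - 4)*(s - 2)*(s - 4)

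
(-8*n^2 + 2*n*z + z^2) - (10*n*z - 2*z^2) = -8*n^2 - 8*n*z + 3*z^2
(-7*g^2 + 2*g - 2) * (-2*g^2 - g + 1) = 14*g^4 + 3*g^3 - 5*g^2 + 4*g - 2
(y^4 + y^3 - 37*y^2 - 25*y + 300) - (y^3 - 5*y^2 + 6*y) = y^4 - 32*y^2 - 31*y + 300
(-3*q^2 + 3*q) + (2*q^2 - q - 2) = -q^2 + 2*q - 2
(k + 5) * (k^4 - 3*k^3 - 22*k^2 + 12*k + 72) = k^5 + 2*k^4 - 37*k^3 - 98*k^2 + 132*k + 360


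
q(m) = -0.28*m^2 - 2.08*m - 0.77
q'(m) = -0.56*m - 2.08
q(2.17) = -6.60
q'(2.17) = -3.30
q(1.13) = -3.48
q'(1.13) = -2.71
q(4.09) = -13.96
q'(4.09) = -4.37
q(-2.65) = 2.78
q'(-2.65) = -0.60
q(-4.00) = 3.07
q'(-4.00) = 0.16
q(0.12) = -1.02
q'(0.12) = -2.15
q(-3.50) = 3.08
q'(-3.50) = -0.12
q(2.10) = -6.37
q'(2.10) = -3.26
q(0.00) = -0.77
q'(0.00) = -2.08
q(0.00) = -0.77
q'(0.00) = -2.08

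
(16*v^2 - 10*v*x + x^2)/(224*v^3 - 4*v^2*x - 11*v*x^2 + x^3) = (-2*v + x)/(-28*v^2 - 3*v*x + x^2)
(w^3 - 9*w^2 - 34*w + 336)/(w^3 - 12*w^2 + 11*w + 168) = (w + 6)/(w + 3)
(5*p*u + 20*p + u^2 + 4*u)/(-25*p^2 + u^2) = (-u - 4)/(5*p - u)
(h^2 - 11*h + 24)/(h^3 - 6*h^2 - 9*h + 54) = (h - 8)/(h^2 - 3*h - 18)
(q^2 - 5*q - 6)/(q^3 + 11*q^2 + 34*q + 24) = (q - 6)/(q^2 + 10*q + 24)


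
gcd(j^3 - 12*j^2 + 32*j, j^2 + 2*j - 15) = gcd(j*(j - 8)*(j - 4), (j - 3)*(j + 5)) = 1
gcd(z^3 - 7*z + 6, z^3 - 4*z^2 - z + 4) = z - 1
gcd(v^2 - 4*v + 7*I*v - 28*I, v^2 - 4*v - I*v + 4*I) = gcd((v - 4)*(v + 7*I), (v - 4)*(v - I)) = v - 4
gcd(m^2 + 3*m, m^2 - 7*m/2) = m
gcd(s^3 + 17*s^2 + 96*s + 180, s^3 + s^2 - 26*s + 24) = s + 6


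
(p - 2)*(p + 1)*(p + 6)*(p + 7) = p^4 + 12*p^3 + 27*p^2 - 68*p - 84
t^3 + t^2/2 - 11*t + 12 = (t - 2)*(t - 3/2)*(t + 4)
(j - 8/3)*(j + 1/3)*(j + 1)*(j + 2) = j^4 + 2*j^3/3 - 53*j^2/9 - 22*j/3 - 16/9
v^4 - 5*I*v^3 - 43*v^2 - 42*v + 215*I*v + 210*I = (v - 7)*(v + 1)*(v + 6)*(v - 5*I)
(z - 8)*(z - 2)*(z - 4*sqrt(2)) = z^3 - 10*z^2 - 4*sqrt(2)*z^2 + 16*z + 40*sqrt(2)*z - 64*sqrt(2)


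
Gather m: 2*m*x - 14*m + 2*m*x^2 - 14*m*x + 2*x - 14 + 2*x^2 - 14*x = m*(2*x^2 - 12*x - 14) + 2*x^2 - 12*x - 14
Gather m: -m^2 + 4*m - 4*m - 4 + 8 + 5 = 9 - m^2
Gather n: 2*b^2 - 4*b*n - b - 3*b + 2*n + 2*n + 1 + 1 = 2*b^2 - 4*b + n*(4 - 4*b) + 2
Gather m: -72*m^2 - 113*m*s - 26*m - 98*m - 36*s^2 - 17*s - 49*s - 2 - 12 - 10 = -72*m^2 + m*(-113*s - 124) - 36*s^2 - 66*s - 24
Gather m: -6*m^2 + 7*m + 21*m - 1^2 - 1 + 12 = -6*m^2 + 28*m + 10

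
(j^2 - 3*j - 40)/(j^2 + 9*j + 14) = (j^2 - 3*j - 40)/(j^2 + 9*j + 14)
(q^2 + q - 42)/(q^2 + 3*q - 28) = (q - 6)/(q - 4)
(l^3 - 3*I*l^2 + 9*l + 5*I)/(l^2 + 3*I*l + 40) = (l^2 + 2*I*l - 1)/(l + 8*I)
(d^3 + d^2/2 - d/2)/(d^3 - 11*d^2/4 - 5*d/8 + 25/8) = 4*d*(2*d - 1)/(8*d^2 - 30*d + 25)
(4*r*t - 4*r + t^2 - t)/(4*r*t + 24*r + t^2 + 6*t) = (t - 1)/(t + 6)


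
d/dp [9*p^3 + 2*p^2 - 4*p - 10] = 27*p^2 + 4*p - 4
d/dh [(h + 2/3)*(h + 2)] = 2*h + 8/3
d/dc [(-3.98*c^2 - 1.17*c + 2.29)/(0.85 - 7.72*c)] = (30.7256*c^2 - 6.766*c + 16.6843)/(59.5984*c^2 - 13.124*c + 0.7225)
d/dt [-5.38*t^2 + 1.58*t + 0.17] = 1.58 - 10.76*t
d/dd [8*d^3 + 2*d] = 24*d^2 + 2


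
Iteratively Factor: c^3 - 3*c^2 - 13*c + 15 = (c - 1)*(c^2 - 2*c - 15) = (c - 5)*(c - 1)*(c + 3)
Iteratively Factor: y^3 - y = (y)*(y^2 - 1) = y*(y + 1)*(y - 1)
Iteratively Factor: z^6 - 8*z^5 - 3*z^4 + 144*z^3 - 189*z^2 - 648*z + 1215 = (z + 3)*(z^5 - 11*z^4 + 30*z^3 + 54*z^2 - 351*z + 405) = (z - 5)*(z + 3)*(z^4 - 6*z^3 + 54*z - 81) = (z - 5)*(z - 3)*(z + 3)*(z^3 - 3*z^2 - 9*z + 27) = (z - 5)*(z - 3)^2*(z + 3)*(z^2 - 9) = (z - 5)*(z - 3)^3*(z + 3)*(z + 3)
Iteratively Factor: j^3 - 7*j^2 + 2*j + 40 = (j - 4)*(j^2 - 3*j - 10) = (j - 4)*(j + 2)*(j - 5)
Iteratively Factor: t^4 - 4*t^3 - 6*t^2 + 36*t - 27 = (t + 3)*(t^3 - 7*t^2 + 15*t - 9) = (t - 1)*(t + 3)*(t^2 - 6*t + 9) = (t - 3)*(t - 1)*(t + 3)*(t - 3)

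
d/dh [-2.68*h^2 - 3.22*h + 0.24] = -5.36*h - 3.22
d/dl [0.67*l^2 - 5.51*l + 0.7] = 1.34*l - 5.51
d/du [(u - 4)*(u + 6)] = 2*u + 2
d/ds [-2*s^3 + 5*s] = 5 - 6*s^2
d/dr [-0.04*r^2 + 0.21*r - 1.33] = 0.21 - 0.08*r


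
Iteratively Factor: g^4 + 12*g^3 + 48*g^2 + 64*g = (g + 4)*(g^3 + 8*g^2 + 16*g) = (g + 4)^2*(g^2 + 4*g) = (g + 4)^3*(g)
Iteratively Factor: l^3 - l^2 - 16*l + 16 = (l - 1)*(l^2 - 16) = (l - 1)*(l + 4)*(l - 4)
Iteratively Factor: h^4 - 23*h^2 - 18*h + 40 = (h - 5)*(h^3 + 5*h^2 + 2*h - 8) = (h - 5)*(h + 2)*(h^2 + 3*h - 4) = (h - 5)*(h - 1)*(h + 2)*(h + 4)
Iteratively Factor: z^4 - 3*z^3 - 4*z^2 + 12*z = (z + 2)*(z^3 - 5*z^2 + 6*z) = (z - 3)*(z + 2)*(z^2 - 2*z) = z*(z - 3)*(z + 2)*(z - 2)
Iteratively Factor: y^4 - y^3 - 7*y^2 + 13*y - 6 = (y - 1)*(y^3 - 7*y + 6) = (y - 2)*(y - 1)*(y^2 + 2*y - 3) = (y - 2)*(y - 1)^2*(y + 3)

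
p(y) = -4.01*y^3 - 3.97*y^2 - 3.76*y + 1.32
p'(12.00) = -1831.36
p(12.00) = -7544.76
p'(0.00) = -3.76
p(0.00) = 1.32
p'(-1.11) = -9.77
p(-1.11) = 6.09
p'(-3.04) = -90.80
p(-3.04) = 88.72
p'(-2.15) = -42.30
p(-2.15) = 30.91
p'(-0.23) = -2.57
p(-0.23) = 2.02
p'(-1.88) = -31.35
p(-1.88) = 21.00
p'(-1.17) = -10.94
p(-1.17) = 6.71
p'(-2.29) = -48.66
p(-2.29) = 37.27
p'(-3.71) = -139.88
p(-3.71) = 165.40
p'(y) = -12.03*y^2 - 7.94*y - 3.76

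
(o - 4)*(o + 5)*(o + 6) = o^3 + 7*o^2 - 14*o - 120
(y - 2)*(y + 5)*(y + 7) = y^3 + 10*y^2 + 11*y - 70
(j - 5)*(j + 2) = j^2 - 3*j - 10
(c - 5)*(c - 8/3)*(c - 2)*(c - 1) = c^4 - 32*c^3/3 + 115*c^2/3 - 166*c/3 + 80/3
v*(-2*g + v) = -2*g*v + v^2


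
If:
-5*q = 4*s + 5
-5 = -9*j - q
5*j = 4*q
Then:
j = 20/41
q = 25/41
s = -165/82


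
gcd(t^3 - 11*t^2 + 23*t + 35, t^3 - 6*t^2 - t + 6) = t + 1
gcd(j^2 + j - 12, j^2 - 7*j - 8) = 1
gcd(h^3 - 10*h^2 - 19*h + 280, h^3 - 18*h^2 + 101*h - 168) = h^2 - 15*h + 56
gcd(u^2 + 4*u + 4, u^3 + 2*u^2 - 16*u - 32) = u + 2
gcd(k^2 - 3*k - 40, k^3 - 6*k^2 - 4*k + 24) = 1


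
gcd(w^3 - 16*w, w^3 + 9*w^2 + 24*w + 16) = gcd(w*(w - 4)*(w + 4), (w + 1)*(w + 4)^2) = w + 4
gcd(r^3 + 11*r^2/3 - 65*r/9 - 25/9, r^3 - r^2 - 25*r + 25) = r + 5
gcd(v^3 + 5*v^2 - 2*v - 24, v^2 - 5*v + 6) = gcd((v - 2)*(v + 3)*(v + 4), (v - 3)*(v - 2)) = v - 2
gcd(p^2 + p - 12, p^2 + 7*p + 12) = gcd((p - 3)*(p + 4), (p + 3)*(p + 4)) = p + 4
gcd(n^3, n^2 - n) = n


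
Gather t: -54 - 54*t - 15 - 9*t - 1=-63*t - 70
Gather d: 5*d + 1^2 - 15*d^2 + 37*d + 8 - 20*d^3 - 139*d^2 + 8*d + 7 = -20*d^3 - 154*d^2 + 50*d + 16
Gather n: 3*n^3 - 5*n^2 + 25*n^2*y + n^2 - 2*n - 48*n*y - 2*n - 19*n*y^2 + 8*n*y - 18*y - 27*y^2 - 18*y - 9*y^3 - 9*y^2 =3*n^3 + n^2*(25*y - 4) + n*(-19*y^2 - 40*y - 4) - 9*y^3 - 36*y^2 - 36*y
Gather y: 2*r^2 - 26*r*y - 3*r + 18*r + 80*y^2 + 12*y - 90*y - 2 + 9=2*r^2 + 15*r + 80*y^2 + y*(-26*r - 78) + 7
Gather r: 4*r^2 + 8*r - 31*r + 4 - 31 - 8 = 4*r^2 - 23*r - 35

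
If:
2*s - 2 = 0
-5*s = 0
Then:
No Solution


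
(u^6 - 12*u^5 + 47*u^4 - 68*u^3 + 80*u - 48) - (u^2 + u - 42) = u^6 - 12*u^5 + 47*u^4 - 68*u^3 - u^2 + 79*u - 6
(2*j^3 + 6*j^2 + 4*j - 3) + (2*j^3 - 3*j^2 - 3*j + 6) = 4*j^3 + 3*j^2 + j + 3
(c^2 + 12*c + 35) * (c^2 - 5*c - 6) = c^4 + 7*c^3 - 31*c^2 - 247*c - 210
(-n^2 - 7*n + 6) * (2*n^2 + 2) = -2*n^4 - 14*n^3 + 10*n^2 - 14*n + 12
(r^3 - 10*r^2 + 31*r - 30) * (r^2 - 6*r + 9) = r^5 - 16*r^4 + 100*r^3 - 306*r^2 + 459*r - 270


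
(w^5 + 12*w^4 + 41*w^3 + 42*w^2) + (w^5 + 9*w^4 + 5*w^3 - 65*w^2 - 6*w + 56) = 2*w^5 + 21*w^4 + 46*w^3 - 23*w^2 - 6*w + 56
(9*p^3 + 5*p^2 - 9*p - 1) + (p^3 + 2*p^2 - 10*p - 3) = 10*p^3 + 7*p^2 - 19*p - 4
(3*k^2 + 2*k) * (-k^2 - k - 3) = -3*k^4 - 5*k^3 - 11*k^2 - 6*k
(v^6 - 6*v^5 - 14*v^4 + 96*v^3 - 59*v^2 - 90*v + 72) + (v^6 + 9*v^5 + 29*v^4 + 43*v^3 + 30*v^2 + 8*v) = 2*v^6 + 3*v^5 + 15*v^4 + 139*v^3 - 29*v^2 - 82*v + 72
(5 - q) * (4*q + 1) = -4*q^2 + 19*q + 5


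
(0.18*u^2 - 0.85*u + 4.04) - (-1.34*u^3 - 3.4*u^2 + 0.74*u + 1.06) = 1.34*u^3 + 3.58*u^2 - 1.59*u + 2.98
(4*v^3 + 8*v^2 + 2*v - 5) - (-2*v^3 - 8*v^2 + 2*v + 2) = 6*v^3 + 16*v^2 - 7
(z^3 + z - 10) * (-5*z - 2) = -5*z^4 - 2*z^3 - 5*z^2 + 48*z + 20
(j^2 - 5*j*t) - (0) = j^2 - 5*j*t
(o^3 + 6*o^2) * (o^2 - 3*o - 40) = o^5 + 3*o^4 - 58*o^3 - 240*o^2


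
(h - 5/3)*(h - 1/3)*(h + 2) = h^3 - 31*h/9 + 10/9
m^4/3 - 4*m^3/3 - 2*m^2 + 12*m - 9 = (m/3 + 1)*(m - 3)^2*(m - 1)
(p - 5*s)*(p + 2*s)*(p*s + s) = p^3*s - 3*p^2*s^2 + p^2*s - 10*p*s^3 - 3*p*s^2 - 10*s^3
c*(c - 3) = c^2 - 3*c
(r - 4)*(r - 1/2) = r^2 - 9*r/2 + 2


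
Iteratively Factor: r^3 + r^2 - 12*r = (r)*(r^2 + r - 12) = r*(r + 4)*(r - 3)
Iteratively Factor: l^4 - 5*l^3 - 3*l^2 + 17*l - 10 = (l + 2)*(l^3 - 7*l^2 + 11*l - 5) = (l - 1)*(l + 2)*(l^2 - 6*l + 5) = (l - 1)^2*(l + 2)*(l - 5)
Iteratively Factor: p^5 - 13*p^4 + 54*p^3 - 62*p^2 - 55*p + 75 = (p - 1)*(p^4 - 12*p^3 + 42*p^2 - 20*p - 75) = (p - 5)*(p - 1)*(p^3 - 7*p^2 + 7*p + 15) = (p - 5)*(p - 3)*(p - 1)*(p^2 - 4*p - 5) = (p - 5)*(p - 3)*(p - 1)*(p + 1)*(p - 5)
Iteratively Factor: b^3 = (b)*(b^2) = b^2*(b)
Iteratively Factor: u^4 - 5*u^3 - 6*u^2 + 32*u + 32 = (u - 4)*(u^3 - u^2 - 10*u - 8) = (u - 4)*(u + 2)*(u^2 - 3*u - 4) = (u - 4)*(u + 1)*(u + 2)*(u - 4)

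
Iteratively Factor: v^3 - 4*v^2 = (v - 4)*(v^2) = v*(v - 4)*(v)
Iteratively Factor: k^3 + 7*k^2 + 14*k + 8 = (k + 1)*(k^2 + 6*k + 8) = (k + 1)*(k + 4)*(k + 2)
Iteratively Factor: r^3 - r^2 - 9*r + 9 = (r + 3)*(r^2 - 4*r + 3) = (r - 3)*(r + 3)*(r - 1)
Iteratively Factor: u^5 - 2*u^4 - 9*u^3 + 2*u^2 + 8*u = (u - 4)*(u^4 + 2*u^3 - u^2 - 2*u) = (u - 4)*(u - 1)*(u^3 + 3*u^2 + 2*u) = u*(u - 4)*(u - 1)*(u^2 + 3*u + 2) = u*(u - 4)*(u - 1)*(u + 1)*(u + 2)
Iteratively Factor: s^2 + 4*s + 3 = (s + 1)*(s + 3)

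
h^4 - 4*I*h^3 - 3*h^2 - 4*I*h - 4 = (h - 2*I)^2*(h - I)*(h + I)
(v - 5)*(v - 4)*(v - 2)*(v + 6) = v^4 - 5*v^3 - 28*v^2 + 188*v - 240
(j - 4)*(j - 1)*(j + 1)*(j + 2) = j^4 - 2*j^3 - 9*j^2 + 2*j + 8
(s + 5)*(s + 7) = s^2 + 12*s + 35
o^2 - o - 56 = (o - 8)*(o + 7)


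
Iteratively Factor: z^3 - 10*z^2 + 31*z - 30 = (z - 5)*(z^2 - 5*z + 6) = (z - 5)*(z - 3)*(z - 2)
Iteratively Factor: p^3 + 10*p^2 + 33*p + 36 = (p + 3)*(p^2 + 7*p + 12) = (p + 3)*(p + 4)*(p + 3)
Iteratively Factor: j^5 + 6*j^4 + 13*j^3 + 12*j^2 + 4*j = (j)*(j^4 + 6*j^3 + 13*j^2 + 12*j + 4) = j*(j + 1)*(j^3 + 5*j^2 + 8*j + 4) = j*(j + 1)^2*(j^2 + 4*j + 4) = j*(j + 1)^2*(j + 2)*(j + 2)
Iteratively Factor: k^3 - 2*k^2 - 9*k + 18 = (k - 3)*(k^2 + k - 6) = (k - 3)*(k - 2)*(k + 3)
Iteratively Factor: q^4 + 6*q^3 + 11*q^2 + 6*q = (q + 3)*(q^3 + 3*q^2 + 2*q) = (q + 2)*(q + 3)*(q^2 + q) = q*(q + 2)*(q + 3)*(q + 1)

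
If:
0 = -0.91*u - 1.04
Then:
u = -1.14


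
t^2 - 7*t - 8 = (t - 8)*(t + 1)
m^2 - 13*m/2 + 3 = (m - 6)*(m - 1/2)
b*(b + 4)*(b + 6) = b^3 + 10*b^2 + 24*b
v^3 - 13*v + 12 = (v - 3)*(v - 1)*(v + 4)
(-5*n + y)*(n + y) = -5*n^2 - 4*n*y + y^2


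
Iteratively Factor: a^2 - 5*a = (a)*(a - 5)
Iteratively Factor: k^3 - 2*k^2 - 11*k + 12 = (k - 4)*(k^2 + 2*k - 3) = (k - 4)*(k + 3)*(k - 1)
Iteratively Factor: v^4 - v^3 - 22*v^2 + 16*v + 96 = (v - 4)*(v^3 + 3*v^2 - 10*v - 24) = (v - 4)*(v - 3)*(v^2 + 6*v + 8) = (v - 4)*(v - 3)*(v + 2)*(v + 4)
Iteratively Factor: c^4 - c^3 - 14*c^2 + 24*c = (c)*(c^3 - c^2 - 14*c + 24) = c*(c - 3)*(c^2 + 2*c - 8) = c*(c - 3)*(c - 2)*(c + 4)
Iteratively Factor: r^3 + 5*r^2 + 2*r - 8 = (r + 2)*(r^2 + 3*r - 4) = (r - 1)*(r + 2)*(r + 4)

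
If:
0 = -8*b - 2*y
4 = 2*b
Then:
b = 2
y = -8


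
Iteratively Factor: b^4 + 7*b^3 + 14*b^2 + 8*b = (b + 4)*(b^3 + 3*b^2 + 2*b) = (b + 1)*(b + 4)*(b^2 + 2*b) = (b + 1)*(b + 2)*(b + 4)*(b)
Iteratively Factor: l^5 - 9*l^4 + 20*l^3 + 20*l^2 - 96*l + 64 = (l - 4)*(l^4 - 5*l^3 + 20*l - 16) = (l - 4)*(l - 1)*(l^3 - 4*l^2 - 4*l + 16) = (l - 4)*(l - 1)*(l + 2)*(l^2 - 6*l + 8) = (l - 4)*(l - 2)*(l - 1)*(l + 2)*(l - 4)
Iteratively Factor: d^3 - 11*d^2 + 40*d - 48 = (d - 4)*(d^2 - 7*d + 12) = (d - 4)*(d - 3)*(d - 4)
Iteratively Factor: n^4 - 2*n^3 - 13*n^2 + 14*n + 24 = (n + 1)*(n^3 - 3*n^2 - 10*n + 24) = (n - 2)*(n + 1)*(n^2 - n - 12) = (n - 4)*(n - 2)*(n + 1)*(n + 3)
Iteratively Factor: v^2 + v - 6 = (v + 3)*(v - 2)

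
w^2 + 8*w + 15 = (w + 3)*(w + 5)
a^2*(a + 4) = a^3 + 4*a^2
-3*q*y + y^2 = y*(-3*q + y)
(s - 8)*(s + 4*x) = s^2 + 4*s*x - 8*s - 32*x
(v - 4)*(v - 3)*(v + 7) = v^3 - 37*v + 84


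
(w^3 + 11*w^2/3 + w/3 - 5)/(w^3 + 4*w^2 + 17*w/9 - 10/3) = 3*(w - 1)/(3*w - 2)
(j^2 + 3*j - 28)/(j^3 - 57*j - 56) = (j - 4)/(j^2 - 7*j - 8)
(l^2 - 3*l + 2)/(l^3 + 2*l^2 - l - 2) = (l - 2)/(l^2 + 3*l + 2)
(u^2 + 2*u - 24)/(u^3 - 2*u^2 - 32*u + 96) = 1/(u - 4)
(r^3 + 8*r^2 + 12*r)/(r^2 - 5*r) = (r^2 + 8*r + 12)/(r - 5)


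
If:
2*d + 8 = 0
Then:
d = -4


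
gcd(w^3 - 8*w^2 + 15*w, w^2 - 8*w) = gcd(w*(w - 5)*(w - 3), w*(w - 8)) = w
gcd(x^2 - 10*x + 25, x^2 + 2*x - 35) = x - 5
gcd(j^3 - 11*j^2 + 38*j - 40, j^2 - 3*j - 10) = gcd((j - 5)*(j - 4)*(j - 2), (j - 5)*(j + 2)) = j - 5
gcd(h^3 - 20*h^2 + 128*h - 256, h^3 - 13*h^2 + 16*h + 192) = h^2 - 16*h + 64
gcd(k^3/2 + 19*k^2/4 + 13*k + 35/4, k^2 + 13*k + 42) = 1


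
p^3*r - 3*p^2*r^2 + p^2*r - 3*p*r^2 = p*(p - 3*r)*(p*r + r)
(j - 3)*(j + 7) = j^2 + 4*j - 21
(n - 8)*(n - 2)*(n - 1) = n^3 - 11*n^2 + 26*n - 16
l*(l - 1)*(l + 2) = l^3 + l^2 - 2*l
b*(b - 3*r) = b^2 - 3*b*r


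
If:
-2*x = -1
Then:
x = 1/2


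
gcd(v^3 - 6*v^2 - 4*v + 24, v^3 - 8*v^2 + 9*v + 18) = v - 6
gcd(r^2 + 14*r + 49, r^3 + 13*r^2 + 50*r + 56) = r + 7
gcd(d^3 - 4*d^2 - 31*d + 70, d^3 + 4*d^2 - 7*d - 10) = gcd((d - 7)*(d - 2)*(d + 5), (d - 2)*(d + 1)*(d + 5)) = d^2 + 3*d - 10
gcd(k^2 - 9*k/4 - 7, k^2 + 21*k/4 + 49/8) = k + 7/4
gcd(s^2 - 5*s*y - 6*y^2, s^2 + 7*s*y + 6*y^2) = s + y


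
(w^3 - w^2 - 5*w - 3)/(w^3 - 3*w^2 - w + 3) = (w + 1)/(w - 1)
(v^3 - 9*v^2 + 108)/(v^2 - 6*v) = v - 3 - 18/v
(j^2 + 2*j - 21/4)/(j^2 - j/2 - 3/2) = (j + 7/2)/(j + 1)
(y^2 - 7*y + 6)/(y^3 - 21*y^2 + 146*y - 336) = (y - 1)/(y^2 - 15*y + 56)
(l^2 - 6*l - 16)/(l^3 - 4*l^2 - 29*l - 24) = (l + 2)/(l^2 + 4*l + 3)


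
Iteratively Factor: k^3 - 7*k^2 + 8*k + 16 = (k - 4)*(k^2 - 3*k - 4) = (k - 4)*(k + 1)*(k - 4)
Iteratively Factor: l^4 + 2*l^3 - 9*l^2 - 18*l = (l + 2)*(l^3 - 9*l) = l*(l + 2)*(l^2 - 9) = l*(l + 2)*(l + 3)*(l - 3)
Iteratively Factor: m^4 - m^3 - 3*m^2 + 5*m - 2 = (m - 1)*(m^3 - 3*m + 2) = (m - 1)^2*(m^2 + m - 2) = (m - 1)^3*(m + 2)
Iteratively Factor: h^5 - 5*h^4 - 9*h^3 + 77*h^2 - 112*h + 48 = (h - 4)*(h^4 - h^3 - 13*h^2 + 25*h - 12) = (h - 4)*(h - 1)*(h^3 - 13*h + 12) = (h - 4)*(h - 1)^2*(h^2 + h - 12) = (h - 4)*(h - 1)^2*(h + 4)*(h - 3)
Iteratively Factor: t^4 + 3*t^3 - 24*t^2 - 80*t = (t - 5)*(t^3 + 8*t^2 + 16*t) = (t - 5)*(t + 4)*(t^2 + 4*t) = (t - 5)*(t + 4)^2*(t)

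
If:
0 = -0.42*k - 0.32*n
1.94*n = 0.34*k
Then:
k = 0.00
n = 0.00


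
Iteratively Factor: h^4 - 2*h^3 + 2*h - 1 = (h - 1)*(h^3 - h^2 - h + 1) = (h - 1)^2*(h^2 - 1) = (h - 1)^3*(h + 1)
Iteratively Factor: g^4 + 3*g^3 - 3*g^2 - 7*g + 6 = (g + 2)*(g^3 + g^2 - 5*g + 3) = (g - 1)*(g + 2)*(g^2 + 2*g - 3) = (g - 1)^2*(g + 2)*(g + 3)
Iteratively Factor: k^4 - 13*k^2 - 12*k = (k + 1)*(k^3 - k^2 - 12*k) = (k + 1)*(k + 3)*(k^2 - 4*k) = k*(k + 1)*(k + 3)*(k - 4)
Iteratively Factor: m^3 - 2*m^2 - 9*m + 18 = (m - 3)*(m^2 + m - 6) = (m - 3)*(m - 2)*(m + 3)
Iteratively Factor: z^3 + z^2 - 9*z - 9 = (z + 1)*(z^2 - 9) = (z - 3)*(z + 1)*(z + 3)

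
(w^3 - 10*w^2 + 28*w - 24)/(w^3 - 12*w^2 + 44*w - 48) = (w - 2)/(w - 4)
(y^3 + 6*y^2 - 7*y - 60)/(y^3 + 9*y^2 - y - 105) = (y + 4)/(y + 7)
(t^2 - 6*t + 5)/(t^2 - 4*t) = (t^2 - 6*t + 5)/(t*(t - 4))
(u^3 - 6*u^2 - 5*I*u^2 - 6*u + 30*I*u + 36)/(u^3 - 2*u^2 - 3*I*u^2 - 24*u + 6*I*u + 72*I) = (u - 2*I)/(u + 4)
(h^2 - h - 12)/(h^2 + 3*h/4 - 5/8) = 8*(h^2 - h - 12)/(8*h^2 + 6*h - 5)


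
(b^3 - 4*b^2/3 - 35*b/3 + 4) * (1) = b^3 - 4*b^2/3 - 35*b/3 + 4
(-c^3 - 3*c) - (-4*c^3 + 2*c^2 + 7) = 3*c^3 - 2*c^2 - 3*c - 7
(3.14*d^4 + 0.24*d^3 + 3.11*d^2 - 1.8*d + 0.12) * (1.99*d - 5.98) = 6.2486*d^5 - 18.2996*d^4 + 4.7537*d^3 - 22.1798*d^2 + 11.0028*d - 0.7176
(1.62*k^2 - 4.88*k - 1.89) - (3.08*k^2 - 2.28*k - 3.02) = -1.46*k^2 - 2.6*k + 1.13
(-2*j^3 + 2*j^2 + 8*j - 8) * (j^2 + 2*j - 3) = -2*j^5 - 2*j^4 + 18*j^3 + 2*j^2 - 40*j + 24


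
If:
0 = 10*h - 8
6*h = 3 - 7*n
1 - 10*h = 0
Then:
No Solution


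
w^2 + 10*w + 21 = (w + 3)*(w + 7)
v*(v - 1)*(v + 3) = v^3 + 2*v^2 - 3*v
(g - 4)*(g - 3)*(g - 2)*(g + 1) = g^4 - 8*g^3 + 17*g^2 + 2*g - 24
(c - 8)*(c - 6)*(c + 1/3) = c^3 - 41*c^2/3 + 130*c/3 + 16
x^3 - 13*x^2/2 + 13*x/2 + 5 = (x - 5)*(x - 2)*(x + 1/2)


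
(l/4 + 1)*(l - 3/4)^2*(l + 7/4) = l^4/4 + 17*l^3/16 - 17*l^2/64 - 465*l/256 + 63/64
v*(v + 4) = v^2 + 4*v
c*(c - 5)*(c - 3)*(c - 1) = c^4 - 9*c^3 + 23*c^2 - 15*c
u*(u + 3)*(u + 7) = u^3 + 10*u^2 + 21*u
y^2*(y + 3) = y^3 + 3*y^2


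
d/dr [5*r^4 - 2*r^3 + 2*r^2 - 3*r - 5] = 20*r^3 - 6*r^2 + 4*r - 3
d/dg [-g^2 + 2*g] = 2 - 2*g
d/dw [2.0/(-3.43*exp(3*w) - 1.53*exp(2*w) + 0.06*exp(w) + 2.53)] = (20.58*exp(2*w) + 6.12*exp(w) - 0.12)*exp(w)/(3.43*exp(3*w) + 1.53*exp(2*w) - 0.06*exp(w) - 2.53)^2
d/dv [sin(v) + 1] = cos(v)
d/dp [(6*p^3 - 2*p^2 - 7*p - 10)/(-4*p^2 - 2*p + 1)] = 3*(-8*p^4 - 8*p^3 - 2*p^2 - 28*p - 9)/(16*p^4 + 16*p^3 - 4*p^2 - 4*p + 1)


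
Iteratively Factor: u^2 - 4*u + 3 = (u - 3)*(u - 1)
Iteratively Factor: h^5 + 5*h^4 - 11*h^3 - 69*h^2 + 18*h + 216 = (h - 3)*(h^4 + 8*h^3 + 13*h^2 - 30*h - 72) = (h - 3)*(h - 2)*(h^3 + 10*h^2 + 33*h + 36) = (h - 3)*(h - 2)*(h + 4)*(h^2 + 6*h + 9) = (h - 3)*(h - 2)*(h + 3)*(h + 4)*(h + 3)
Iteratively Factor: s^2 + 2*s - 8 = (s - 2)*(s + 4)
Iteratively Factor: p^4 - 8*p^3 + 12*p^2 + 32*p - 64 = (p + 2)*(p^3 - 10*p^2 + 32*p - 32) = (p - 4)*(p + 2)*(p^2 - 6*p + 8) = (p - 4)^2*(p + 2)*(p - 2)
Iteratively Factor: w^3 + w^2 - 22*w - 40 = (w - 5)*(w^2 + 6*w + 8) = (w - 5)*(w + 4)*(w + 2)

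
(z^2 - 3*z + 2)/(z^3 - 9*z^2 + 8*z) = (z - 2)/(z*(z - 8))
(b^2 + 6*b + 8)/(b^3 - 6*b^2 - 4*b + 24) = (b + 4)/(b^2 - 8*b + 12)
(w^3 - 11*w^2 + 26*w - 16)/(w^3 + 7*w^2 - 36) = (w^2 - 9*w + 8)/(w^2 + 9*w + 18)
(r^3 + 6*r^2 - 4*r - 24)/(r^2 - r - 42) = (r^2 - 4)/(r - 7)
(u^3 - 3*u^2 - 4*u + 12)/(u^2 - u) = (u^3 - 3*u^2 - 4*u + 12)/(u*(u - 1))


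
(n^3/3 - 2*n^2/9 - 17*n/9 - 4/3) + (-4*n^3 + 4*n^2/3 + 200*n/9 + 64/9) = -11*n^3/3 + 10*n^2/9 + 61*n/3 + 52/9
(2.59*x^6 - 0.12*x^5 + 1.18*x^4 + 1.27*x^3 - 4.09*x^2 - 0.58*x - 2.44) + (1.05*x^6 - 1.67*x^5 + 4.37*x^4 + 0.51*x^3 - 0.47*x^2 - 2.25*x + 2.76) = 3.64*x^6 - 1.79*x^5 + 5.55*x^4 + 1.78*x^3 - 4.56*x^2 - 2.83*x + 0.32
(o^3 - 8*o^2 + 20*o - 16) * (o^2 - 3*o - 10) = o^5 - 11*o^4 + 34*o^3 + 4*o^2 - 152*o + 160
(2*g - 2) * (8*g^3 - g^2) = 16*g^4 - 18*g^3 + 2*g^2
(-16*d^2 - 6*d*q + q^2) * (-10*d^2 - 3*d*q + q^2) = 160*d^4 + 108*d^3*q - 8*d^2*q^2 - 9*d*q^3 + q^4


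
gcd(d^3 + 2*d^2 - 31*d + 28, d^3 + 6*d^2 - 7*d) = d^2 + 6*d - 7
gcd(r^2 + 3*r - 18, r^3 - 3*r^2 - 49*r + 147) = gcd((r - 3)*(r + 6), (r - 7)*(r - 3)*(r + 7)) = r - 3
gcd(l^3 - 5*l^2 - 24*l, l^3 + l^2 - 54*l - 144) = l^2 - 5*l - 24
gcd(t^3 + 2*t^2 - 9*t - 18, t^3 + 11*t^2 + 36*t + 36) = t^2 + 5*t + 6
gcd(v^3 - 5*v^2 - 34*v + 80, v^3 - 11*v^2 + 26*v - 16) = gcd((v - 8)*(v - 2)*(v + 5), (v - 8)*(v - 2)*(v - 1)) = v^2 - 10*v + 16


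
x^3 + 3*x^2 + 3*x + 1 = (x + 1)^3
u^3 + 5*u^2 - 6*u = u*(u - 1)*(u + 6)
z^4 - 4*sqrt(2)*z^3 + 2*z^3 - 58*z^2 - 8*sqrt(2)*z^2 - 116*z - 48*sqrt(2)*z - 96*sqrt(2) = (z + 2)*(z - 8*sqrt(2))*(z + sqrt(2))*(z + 3*sqrt(2))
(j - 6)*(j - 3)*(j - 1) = j^3 - 10*j^2 + 27*j - 18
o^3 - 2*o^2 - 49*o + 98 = (o - 7)*(o - 2)*(o + 7)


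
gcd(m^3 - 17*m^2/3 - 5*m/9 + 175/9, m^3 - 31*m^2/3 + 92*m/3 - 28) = m - 7/3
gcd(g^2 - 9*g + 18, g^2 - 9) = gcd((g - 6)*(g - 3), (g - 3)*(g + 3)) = g - 3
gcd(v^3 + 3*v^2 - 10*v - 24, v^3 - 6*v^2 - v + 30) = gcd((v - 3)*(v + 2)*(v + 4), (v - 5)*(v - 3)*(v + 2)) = v^2 - v - 6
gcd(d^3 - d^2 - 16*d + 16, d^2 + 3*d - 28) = d - 4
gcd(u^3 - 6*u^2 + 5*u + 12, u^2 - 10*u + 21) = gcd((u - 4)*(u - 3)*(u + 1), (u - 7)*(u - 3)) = u - 3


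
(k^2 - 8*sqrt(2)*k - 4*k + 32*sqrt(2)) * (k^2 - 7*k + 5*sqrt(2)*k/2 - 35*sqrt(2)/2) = k^4 - 11*k^3 - 11*sqrt(2)*k^3/2 - 12*k^2 + 121*sqrt(2)*k^2/2 - 154*sqrt(2)*k + 440*k - 1120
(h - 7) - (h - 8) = 1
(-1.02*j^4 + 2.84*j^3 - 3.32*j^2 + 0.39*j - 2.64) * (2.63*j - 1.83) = -2.6826*j^5 + 9.3358*j^4 - 13.9288*j^3 + 7.1013*j^2 - 7.6569*j + 4.8312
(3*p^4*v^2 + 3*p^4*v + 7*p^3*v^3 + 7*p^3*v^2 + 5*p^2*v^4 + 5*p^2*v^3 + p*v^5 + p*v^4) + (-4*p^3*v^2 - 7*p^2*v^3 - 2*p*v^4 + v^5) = 3*p^4*v^2 + 3*p^4*v + 7*p^3*v^3 + 3*p^3*v^2 + 5*p^2*v^4 - 2*p^2*v^3 + p*v^5 - p*v^4 + v^5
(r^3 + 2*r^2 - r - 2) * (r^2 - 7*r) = r^5 - 5*r^4 - 15*r^3 + 5*r^2 + 14*r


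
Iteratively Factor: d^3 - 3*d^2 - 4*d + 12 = (d + 2)*(d^2 - 5*d + 6) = (d - 3)*(d + 2)*(d - 2)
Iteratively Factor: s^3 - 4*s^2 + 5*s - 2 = (s - 2)*(s^2 - 2*s + 1) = (s - 2)*(s - 1)*(s - 1)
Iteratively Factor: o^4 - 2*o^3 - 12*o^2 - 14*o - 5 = (o + 1)*(o^3 - 3*o^2 - 9*o - 5) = (o + 1)^2*(o^2 - 4*o - 5) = (o + 1)^3*(o - 5)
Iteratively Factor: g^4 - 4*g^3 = (g)*(g^3 - 4*g^2) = g*(g - 4)*(g^2) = g^2*(g - 4)*(g)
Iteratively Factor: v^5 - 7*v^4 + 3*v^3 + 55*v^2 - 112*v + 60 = (v - 5)*(v^4 - 2*v^3 - 7*v^2 + 20*v - 12) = (v - 5)*(v - 1)*(v^3 - v^2 - 8*v + 12) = (v - 5)*(v - 2)*(v - 1)*(v^2 + v - 6) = (v - 5)*(v - 2)*(v - 1)*(v + 3)*(v - 2)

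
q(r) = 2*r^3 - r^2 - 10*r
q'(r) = 6*r^2 - 2*r - 10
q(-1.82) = 2.83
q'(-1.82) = 13.51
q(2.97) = 13.88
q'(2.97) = 36.99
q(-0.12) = 1.18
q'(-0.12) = -9.67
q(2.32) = -3.61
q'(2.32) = 17.65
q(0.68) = -6.63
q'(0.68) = -8.59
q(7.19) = 619.79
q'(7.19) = 285.80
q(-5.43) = -295.39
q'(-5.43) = 177.77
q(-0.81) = 6.38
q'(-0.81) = -4.44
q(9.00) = 1287.00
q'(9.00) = 458.00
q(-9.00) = -1449.00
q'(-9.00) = 494.00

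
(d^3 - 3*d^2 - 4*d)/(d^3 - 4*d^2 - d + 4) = d/(d - 1)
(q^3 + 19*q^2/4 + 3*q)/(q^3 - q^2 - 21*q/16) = 4*(q + 4)/(4*q - 7)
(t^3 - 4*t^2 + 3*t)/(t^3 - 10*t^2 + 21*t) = (t - 1)/(t - 7)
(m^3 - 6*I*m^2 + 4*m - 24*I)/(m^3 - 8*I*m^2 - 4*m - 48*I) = (m - 2*I)/(m - 4*I)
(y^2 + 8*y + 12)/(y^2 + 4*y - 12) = (y + 2)/(y - 2)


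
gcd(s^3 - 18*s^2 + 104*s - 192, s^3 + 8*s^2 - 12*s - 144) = s - 4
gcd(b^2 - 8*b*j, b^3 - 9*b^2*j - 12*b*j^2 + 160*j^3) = b - 8*j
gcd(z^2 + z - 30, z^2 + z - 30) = z^2 + z - 30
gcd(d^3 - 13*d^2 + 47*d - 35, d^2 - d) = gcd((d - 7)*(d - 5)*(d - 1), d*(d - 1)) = d - 1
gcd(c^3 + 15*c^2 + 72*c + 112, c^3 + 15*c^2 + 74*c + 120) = c + 4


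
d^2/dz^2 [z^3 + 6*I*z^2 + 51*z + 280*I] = 6*z + 12*I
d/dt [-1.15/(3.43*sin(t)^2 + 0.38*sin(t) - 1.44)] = (7.889*sin(t) + 0.437)*cos(t)/(3.43*sin(t)^2 + 0.38*sin(t) - 1.44)^2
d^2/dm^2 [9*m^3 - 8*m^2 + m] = 54*m - 16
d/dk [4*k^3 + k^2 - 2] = 2*k*(6*k + 1)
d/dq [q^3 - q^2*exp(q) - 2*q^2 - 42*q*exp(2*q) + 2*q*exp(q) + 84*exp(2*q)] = -q^2*exp(q) + 3*q^2 - 84*q*exp(2*q) - 4*q + 126*exp(2*q) + 2*exp(q)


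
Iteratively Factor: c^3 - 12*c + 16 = (c - 2)*(c^2 + 2*c - 8) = (c - 2)^2*(c + 4)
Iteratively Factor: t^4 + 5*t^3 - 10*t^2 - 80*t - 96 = (t + 2)*(t^3 + 3*t^2 - 16*t - 48) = (t + 2)*(t + 4)*(t^2 - t - 12) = (t - 4)*(t + 2)*(t + 4)*(t + 3)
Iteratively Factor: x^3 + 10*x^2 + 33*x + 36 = (x + 3)*(x^2 + 7*x + 12) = (x + 3)^2*(x + 4)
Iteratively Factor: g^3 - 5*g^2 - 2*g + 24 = (g + 2)*(g^2 - 7*g + 12) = (g - 4)*(g + 2)*(g - 3)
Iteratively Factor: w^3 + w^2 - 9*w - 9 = (w + 1)*(w^2 - 9) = (w - 3)*(w + 1)*(w + 3)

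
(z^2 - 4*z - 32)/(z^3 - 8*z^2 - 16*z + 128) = 1/(z - 4)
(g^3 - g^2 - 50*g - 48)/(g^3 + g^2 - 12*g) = (g^3 - g^2 - 50*g - 48)/(g*(g^2 + g - 12))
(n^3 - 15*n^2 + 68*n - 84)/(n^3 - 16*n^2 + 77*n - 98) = (n - 6)/(n - 7)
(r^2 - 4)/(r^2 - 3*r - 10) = (r - 2)/(r - 5)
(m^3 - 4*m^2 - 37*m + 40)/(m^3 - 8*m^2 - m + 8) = (m + 5)/(m + 1)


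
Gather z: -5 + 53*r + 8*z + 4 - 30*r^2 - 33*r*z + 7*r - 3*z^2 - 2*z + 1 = -30*r^2 + 60*r - 3*z^2 + z*(6 - 33*r)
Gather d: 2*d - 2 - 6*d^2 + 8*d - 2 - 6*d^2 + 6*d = -12*d^2 + 16*d - 4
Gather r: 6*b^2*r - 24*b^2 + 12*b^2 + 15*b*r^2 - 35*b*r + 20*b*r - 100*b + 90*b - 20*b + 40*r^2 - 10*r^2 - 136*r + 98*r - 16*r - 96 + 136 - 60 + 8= -12*b^2 - 30*b + r^2*(15*b + 30) + r*(6*b^2 - 15*b - 54) - 12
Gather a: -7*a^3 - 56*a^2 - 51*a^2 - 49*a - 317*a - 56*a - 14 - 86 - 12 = -7*a^3 - 107*a^2 - 422*a - 112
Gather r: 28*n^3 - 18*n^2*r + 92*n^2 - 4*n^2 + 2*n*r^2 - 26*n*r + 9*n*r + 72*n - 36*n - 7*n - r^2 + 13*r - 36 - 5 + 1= 28*n^3 + 88*n^2 + 29*n + r^2*(2*n - 1) + r*(-18*n^2 - 17*n + 13) - 40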